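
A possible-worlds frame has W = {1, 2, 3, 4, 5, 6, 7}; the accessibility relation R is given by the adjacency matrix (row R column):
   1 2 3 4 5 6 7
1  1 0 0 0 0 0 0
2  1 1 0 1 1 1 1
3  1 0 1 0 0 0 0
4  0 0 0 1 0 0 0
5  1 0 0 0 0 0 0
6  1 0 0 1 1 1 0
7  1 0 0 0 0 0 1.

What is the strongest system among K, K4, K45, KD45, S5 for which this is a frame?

K4

Transitive (axiom 4): yes — every two-step R-path is closed by a direct edge.
Euclidean (axiom 5): no — 2 R 1 and 2 R 4, but not 1 R 4.
Serial (axiom D): yes — every world has a successor (e.g. 1 R 1).
Reflexive (axiom T): no — 5 is not related to itself.
So F validates K, K4; K45 would additionally require R to be Euclidean. The strongest is K4.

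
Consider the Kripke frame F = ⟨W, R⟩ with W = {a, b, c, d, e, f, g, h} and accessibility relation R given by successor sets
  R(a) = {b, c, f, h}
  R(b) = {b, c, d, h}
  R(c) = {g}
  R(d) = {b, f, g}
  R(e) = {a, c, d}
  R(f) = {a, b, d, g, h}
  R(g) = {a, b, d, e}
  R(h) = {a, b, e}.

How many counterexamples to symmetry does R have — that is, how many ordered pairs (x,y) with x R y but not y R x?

Enumerating: (a,b), (a,c), (b,c), (c,g), (e,a), (e,c), (e,d), (f,b), (f,g), (f,h), (g,a), (g,b), (g,e), (h,e).

14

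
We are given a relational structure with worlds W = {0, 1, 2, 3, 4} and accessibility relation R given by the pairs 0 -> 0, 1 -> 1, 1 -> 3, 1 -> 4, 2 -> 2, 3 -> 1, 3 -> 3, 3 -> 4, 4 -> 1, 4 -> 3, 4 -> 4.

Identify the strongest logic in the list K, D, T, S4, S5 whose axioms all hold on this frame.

S5

Serial (axiom D): yes — every world has a successor (e.g. 0 R 0).
Reflexive (axiom T): yes — every world is R-related to itself.
Transitive (axiom 4): yes — every two-step R-path is closed by a direct edge.
Euclidean (axiom 5): yes — any two successors of a common world are R-related.
So F validates K, D, T, S4, S5. The strongest is S5.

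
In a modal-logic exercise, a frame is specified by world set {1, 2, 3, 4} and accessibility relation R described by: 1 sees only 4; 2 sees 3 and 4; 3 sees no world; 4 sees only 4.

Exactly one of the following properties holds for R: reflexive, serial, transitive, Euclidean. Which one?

Reflexive: no — 1 is not related to itself.
Serial: no — 3 has no R-successor.
Transitive: yes — every two-step R-path is closed by a direct edge.
Euclidean: no — 2 R 3 and 2 R 4, but not 3 R 4.
Only transitive holds.

transitive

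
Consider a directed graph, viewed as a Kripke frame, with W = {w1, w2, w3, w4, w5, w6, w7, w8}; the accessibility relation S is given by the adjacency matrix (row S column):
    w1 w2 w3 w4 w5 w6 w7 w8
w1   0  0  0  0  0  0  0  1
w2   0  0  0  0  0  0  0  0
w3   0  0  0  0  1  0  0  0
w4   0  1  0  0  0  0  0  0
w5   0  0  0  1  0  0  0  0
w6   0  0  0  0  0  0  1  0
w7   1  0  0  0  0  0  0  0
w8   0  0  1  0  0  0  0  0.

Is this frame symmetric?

Symmetric: no — w1 S w8 but not w8 S w1.

No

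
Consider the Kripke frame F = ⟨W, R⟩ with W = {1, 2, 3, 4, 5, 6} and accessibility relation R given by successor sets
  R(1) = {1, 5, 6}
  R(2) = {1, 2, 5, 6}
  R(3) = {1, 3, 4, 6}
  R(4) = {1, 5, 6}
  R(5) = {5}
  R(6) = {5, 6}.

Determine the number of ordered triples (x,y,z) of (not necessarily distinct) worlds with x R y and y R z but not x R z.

3

Enumerating: (3,1,5), (3,4,5), (3,6,5).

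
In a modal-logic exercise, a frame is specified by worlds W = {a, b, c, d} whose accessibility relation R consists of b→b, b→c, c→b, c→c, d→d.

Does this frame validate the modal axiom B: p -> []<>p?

Yes

By correspondence theory, B is valid on a frame iff R is symmetric.
Symmetric: yes — every pair in R has its reverse in R.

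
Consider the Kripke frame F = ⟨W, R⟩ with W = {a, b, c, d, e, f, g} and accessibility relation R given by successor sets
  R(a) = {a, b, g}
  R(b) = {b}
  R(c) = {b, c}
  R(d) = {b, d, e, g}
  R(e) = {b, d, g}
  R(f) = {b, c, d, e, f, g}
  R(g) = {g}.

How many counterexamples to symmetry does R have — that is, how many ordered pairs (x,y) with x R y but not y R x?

Enumerating: (a,b), (a,g), (c,b), (d,b), (d,g), (e,b), (e,g), (f,b), (f,c), (f,d), (f,e), (f,g).

12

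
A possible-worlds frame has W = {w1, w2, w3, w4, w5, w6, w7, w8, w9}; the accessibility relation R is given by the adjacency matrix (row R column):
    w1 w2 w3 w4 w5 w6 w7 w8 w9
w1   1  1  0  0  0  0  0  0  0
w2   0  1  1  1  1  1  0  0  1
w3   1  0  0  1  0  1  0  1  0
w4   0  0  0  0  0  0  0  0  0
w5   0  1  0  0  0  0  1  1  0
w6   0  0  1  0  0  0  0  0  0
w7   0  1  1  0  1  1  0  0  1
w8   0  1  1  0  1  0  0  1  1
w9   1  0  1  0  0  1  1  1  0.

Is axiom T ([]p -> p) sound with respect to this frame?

No

By correspondence theory, T is valid on a frame iff R is reflexive.
Reflexive: no — w3 is not related to itself.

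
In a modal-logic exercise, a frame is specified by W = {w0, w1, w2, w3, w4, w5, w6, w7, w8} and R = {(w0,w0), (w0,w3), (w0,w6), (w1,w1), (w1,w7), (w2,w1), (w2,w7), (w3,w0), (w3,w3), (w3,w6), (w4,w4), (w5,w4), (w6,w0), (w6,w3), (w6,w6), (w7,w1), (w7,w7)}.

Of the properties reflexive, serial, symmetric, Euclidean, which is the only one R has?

Euclidean

Reflexive: no — w2 is not related to itself.
Serial: no — w8 has no R-successor.
Symmetric: no — w2 R w1 but not w1 R w2.
Euclidean: yes — any two successors of a common world are R-related.
Only Euclidean holds.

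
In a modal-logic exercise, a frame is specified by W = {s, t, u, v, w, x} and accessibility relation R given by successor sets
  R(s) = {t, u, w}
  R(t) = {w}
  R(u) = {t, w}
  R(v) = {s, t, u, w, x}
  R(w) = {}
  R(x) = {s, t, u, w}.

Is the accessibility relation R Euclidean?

Euclidean: no — s R t and s R u, but not t R u.

No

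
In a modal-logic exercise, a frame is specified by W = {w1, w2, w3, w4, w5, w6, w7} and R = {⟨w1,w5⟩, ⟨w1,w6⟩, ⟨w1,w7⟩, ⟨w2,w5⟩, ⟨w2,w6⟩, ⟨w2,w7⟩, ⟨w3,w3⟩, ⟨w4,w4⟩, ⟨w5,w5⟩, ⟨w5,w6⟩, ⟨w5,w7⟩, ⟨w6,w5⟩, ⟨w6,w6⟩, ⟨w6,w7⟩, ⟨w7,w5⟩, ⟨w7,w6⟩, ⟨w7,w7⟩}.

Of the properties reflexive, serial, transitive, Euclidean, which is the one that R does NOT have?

Reflexive: no — w1 is not related to itself.
Serial: yes — every world has a successor (e.g. w1 R w5).
Transitive: yes — every two-step R-path is closed by a direct edge.
Euclidean: yes — any two successors of a common world are R-related.
Only reflexive fails.

reflexive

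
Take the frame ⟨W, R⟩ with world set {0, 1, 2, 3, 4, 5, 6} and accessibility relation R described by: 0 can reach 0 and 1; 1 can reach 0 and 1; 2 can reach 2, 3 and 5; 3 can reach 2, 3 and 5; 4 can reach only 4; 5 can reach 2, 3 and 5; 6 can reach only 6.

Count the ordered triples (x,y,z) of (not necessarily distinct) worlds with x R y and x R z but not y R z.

0

R is Euclidean; there are no such tuples.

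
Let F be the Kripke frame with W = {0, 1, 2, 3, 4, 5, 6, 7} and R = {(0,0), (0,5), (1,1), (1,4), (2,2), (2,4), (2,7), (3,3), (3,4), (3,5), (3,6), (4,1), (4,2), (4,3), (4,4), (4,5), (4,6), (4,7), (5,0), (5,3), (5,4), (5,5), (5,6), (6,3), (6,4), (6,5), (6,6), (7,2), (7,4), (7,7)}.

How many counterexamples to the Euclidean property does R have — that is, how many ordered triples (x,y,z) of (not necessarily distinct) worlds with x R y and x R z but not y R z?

Enumerating: (4,1,2), (4,1,3), (4,1,5), (4,1,6), (4,1,7), (4,2,1), (4,2,3), (4,2,5), (4,2,6), (4,3,1), (4,3,2), (4,3,7), … and 16 more.
Total: 28.

28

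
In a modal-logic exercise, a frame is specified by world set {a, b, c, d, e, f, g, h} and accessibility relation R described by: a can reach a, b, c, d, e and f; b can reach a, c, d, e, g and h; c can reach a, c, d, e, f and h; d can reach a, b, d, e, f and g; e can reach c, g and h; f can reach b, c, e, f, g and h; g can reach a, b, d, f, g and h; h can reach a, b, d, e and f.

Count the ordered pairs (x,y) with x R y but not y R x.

Enumerating: (a,e), (a,f), (b,c), (b,e), (c,d), (c,h), (d,e), (d,f), (e,g), (f,b), (f,e), (g,a), (g,h), (h,a), (h,d).

15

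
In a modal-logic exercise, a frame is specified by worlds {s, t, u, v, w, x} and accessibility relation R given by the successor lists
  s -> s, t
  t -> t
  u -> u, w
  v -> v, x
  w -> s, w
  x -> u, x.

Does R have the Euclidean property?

Euclidean: no — s R t and s R s, but not t R s.

No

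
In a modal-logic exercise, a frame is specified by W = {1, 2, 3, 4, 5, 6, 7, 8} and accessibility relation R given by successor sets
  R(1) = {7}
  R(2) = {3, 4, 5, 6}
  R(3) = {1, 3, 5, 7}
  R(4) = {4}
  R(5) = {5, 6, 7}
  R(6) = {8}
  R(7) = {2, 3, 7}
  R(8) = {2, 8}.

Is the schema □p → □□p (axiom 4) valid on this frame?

No

By correspondence theory, 4 is valid on a frame iff R is transitive.
Transitive: no — 1 R 7 and 7 R 2, but not 1 R 2.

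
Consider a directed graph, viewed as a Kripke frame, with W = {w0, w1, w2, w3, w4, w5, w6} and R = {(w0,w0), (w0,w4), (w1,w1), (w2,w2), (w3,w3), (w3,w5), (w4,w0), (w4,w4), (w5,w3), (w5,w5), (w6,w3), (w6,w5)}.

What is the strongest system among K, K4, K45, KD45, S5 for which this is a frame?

Transitive (axiom 4): yes — every two-step R-path is closed by a direct edge.
Euclidean (axiom 5): yes — any two successors of a common world are R-related.
Serial (axiom D): yes — every world has a successor (e.g. w0 R w0).
Reflexive (axiom T): no — w6 is not related to itself.
So F validates K, K4, K45, KD45; S5 would additionally require R to be reflexive. The strongest is KD45.

KD45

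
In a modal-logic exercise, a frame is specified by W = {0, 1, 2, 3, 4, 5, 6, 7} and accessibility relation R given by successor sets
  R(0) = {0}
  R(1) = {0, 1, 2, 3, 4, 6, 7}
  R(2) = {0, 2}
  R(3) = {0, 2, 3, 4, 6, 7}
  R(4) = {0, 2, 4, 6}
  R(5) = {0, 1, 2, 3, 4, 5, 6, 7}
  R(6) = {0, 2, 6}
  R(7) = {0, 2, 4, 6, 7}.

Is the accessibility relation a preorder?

Reflexive: yes — every world is R-related to itself.
Transitive: yes — every two-step R-path is closed by a direct edge.
So R is a preorder.

Yes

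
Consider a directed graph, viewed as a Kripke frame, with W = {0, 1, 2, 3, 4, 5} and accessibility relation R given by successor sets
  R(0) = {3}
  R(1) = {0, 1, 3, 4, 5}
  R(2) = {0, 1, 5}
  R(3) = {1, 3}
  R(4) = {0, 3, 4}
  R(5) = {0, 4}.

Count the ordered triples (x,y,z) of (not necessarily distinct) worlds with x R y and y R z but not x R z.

Enumerating: (0,3,1), (2,0,3), (2,1,3), (2,1,4), (2,5,4), (3,1,0), (3,1,4), (3,1,5), (4,3,1), (5,0,3), (5,4,3).

11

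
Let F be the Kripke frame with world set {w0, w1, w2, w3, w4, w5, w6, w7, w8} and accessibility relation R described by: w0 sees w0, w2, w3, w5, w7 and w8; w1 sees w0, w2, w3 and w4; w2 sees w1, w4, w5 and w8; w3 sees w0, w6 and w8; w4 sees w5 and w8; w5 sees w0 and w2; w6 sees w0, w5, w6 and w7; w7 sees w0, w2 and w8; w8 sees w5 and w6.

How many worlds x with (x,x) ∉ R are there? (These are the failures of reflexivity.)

7

Enumerating: w1, w2, w3, w4, w5, w7, w8.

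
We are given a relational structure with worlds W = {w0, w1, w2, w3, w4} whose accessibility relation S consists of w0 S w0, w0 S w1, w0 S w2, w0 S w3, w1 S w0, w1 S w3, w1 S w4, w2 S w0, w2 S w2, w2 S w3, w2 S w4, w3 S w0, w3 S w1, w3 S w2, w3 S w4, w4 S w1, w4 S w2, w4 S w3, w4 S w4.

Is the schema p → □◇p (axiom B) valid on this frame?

Yes

By correspondence theory, B is valid on a frame iff S is symmetric.
Symmetric: yes — every pair in S has its reverse in S.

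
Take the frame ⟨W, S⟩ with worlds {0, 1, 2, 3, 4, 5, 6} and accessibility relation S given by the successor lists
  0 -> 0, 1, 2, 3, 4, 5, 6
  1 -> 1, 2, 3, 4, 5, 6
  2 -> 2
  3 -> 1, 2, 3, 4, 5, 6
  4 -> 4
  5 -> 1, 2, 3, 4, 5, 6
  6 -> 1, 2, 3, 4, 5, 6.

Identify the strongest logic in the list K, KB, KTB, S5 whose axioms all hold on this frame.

K

Symmetric (axiom B): no — 0 S 1 but not 1 S 0.
Reflexive (axiom T): yes — every world is S-related to itself.
Euclidean (axiom 5): no — 0 S 2 and 0 S 1, but not 2 S 1.
So F validates K; KB would additionally require S to be symmetric. The strongest is K.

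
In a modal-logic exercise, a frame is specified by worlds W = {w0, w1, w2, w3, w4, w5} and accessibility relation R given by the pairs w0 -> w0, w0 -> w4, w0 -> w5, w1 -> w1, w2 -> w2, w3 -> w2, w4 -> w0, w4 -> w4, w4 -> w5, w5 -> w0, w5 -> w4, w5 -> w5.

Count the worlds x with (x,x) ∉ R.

1

Enumerating: w3.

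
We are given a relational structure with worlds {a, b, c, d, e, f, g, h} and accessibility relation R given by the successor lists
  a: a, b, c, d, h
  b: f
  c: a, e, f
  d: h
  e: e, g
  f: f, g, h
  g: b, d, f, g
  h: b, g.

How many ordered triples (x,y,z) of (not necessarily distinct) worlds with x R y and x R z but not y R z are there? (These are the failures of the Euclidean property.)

39

Enumerating: (a,b,a), (a,b,b), (a,b,c), (a,b,d), (a,b,h), (a,c,b), (a,c,c), (a,c,d), (a,c,h), (a,d,a), (a,d,b), (a,d,c), … and 27 more.
Total: 39.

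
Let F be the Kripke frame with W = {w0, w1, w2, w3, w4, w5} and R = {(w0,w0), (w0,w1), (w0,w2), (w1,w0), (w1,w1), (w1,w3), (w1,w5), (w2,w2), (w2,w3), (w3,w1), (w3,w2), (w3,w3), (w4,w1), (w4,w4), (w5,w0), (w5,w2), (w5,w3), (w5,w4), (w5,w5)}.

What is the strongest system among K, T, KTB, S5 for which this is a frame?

T

Reflexive (axiom T): yes — every world is R-related to itself.
Symmetric (axiom B): no — w0 R w2 but not w2 R w0.
Euclidean (axiom 5): no — w0 R w1 and w0 R w2, but not w1 R w2.
So F validates K, T; KTB would additionally require R to be symmetric. The strongest is T.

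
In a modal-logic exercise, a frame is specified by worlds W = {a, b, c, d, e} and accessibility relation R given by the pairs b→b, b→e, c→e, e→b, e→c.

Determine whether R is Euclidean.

Euclidean: no — e R b and e R c, but not b R c.

No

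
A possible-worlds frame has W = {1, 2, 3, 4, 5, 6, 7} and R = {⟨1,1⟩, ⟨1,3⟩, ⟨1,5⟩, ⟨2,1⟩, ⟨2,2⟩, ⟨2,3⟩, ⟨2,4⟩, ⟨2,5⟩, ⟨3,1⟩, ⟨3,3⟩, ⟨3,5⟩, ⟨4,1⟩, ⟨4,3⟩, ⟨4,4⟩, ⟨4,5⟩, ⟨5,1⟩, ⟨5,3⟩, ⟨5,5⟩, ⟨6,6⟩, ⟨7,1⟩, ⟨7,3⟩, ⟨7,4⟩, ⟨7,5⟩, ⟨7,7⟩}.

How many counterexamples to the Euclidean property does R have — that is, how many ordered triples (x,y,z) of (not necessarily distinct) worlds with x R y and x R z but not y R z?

Enumerating: (2,1,2), (2,1,4), (2,3,2), (2,3,4), (2,4,2), (2,5,2), (2,5,4), (4,1,4), (4,3,4), (4,5,4), (7,1,4), (7,1,7), (7,3,4), (7,3,7), (7,4,7), (7,5,4), (7,5,7).

17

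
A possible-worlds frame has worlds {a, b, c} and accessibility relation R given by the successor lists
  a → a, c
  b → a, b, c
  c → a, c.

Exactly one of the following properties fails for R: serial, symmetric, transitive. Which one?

Serial: yes — every world has a successor (e.g. a R a).
Symmetric: no — b R a but not a R b.
Transitive: yes — every two-step R-path is closed by a direct edge.
Only symmetric fails.

symmetric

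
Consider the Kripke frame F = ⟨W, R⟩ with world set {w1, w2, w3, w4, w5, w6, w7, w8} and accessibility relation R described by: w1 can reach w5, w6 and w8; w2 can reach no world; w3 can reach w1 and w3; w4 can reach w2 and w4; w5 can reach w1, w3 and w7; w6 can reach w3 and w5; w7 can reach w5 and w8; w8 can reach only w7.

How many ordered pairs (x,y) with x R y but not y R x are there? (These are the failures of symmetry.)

Enumerating: (w1,w6), (w1,w8), (w3,w1), (w4,w2), (w5,w3), (w6,w3), (w6,w5).

7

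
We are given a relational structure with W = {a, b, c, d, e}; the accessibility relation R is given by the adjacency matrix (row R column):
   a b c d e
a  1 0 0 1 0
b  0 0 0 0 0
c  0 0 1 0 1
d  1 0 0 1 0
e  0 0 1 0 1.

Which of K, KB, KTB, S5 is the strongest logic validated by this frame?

Symmetric (axiom B): yes — every pair in R has its reverse in R.
Reflexive (axiom T): no — b is not related to itself.
Euclidean (axiom 5): yes — any two successors of a common world are R-related.
So F validates K, KB; KTB would additionally require R to be reflexive. The strongest is KB.

KB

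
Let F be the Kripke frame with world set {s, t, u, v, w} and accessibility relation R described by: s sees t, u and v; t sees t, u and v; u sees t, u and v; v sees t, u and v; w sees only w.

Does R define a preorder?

Reflexive: no — s is not related to itself.
Transitive: yes — every two-step R-path is closed by a direct edge.
So R is not a preorder.

No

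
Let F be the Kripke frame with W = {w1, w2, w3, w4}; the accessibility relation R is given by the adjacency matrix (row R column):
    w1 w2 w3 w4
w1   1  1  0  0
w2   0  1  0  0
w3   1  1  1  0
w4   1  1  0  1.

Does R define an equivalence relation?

Reflexive: yes — every world is R-related to itself.
Symmetric: no — w1 R w2 but not w2 R w1.
Transitive: yes — every two-step R-path is closed by a direct edge.
So R is not an equivalence relation.

No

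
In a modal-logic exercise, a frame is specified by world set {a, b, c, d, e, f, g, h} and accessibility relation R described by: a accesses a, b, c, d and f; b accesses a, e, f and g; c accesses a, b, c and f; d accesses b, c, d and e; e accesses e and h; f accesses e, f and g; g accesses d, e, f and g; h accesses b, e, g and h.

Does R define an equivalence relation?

Reflexive: no — b is not related to itself.
Symmetric: no — a R d but not d R a.
Transitive: no — a R b and b R e, but not a R e.
So R is not an equivalence relation.

No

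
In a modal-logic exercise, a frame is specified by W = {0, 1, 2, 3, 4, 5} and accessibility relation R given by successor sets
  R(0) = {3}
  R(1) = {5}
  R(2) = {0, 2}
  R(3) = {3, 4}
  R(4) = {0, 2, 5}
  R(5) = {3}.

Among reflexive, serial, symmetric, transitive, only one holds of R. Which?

serial

Reflexive: no — 0 is not related to itself.
Serial: yes — every world has a successor (e.g. 0 R 3).
Symmetric: no — 0 R 3 but not 3 R 0.
Transitive: no — 0 R 3 and 3 R 4, but not 0 R 4.
Only serial holds.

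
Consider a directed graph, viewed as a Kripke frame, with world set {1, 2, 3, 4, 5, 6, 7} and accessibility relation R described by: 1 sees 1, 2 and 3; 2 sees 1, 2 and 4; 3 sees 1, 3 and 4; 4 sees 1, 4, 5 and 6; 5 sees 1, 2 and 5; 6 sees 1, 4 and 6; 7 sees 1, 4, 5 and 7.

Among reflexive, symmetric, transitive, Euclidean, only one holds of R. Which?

Reflexive: yes — every world is R-related to itself.
Symmetric: no — 2 R 4 but not 4 R 2.
Transitive: no — 1 R 2 and 2 R 4, but not 1 R 4.
Euclidean: no — 1 R 2 and 1 R 3, but not 2 R 3.
Only reflexive holds.

reflexive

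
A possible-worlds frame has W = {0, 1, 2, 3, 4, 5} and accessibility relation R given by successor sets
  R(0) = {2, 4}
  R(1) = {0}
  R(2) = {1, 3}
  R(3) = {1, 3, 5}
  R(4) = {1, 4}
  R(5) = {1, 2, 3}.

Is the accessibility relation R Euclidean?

No

Euclidean: no — 0 R 2 and 0 R 4, but not 2 R 4.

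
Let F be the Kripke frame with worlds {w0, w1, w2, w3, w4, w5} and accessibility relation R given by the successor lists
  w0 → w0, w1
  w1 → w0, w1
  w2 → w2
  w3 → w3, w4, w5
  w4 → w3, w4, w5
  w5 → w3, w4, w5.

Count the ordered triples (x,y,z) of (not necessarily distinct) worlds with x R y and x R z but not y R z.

R is Euclidean; there are no such tuples.

0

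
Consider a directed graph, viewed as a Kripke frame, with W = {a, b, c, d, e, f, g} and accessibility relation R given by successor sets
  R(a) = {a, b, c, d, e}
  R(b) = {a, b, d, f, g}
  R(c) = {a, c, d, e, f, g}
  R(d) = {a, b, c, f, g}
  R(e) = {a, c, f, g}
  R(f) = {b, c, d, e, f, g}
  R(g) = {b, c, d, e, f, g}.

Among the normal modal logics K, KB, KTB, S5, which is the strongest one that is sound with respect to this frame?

Symmetric (axiom B): yes — every pair in R has its reverse in R.
Reflexive (axiom T): no — d is not related to itself.
Euclidean (axiom 5): no — a R b and a R c, but not b R c.
So F validates K, KB; KTB would additionally require R to be reflexive. The strongest is KB.

KB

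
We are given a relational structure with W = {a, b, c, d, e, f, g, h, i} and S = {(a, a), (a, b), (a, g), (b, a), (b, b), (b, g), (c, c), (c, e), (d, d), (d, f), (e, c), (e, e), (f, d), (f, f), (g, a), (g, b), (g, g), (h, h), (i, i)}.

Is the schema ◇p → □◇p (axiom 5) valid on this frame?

By correspondence theory, 5 is valid on a frame iff S is Euclidean.
Euclidean: yes — any two successors of a common world are S-related.

Yes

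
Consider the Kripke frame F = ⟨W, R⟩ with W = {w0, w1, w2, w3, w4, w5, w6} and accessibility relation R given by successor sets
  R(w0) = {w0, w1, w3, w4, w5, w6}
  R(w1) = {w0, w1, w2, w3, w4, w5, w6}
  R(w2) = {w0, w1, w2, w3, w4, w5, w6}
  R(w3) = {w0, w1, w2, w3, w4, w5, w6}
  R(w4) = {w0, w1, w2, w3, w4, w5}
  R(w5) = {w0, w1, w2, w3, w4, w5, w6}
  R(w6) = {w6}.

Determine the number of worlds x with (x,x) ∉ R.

0

R is reflexive; there are no such worlds.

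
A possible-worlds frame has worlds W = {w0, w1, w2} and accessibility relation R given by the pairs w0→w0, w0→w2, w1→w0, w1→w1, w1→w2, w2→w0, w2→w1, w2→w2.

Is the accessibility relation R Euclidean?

No

Euclidean: no — w2 R w0 and w2 R w1, but not w0 R w1.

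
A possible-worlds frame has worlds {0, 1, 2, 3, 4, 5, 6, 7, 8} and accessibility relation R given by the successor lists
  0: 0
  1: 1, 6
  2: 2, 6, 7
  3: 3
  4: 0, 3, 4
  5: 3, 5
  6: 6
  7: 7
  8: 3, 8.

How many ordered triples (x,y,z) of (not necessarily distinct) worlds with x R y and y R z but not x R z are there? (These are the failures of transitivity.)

0

R is transitive; there are no such tuples.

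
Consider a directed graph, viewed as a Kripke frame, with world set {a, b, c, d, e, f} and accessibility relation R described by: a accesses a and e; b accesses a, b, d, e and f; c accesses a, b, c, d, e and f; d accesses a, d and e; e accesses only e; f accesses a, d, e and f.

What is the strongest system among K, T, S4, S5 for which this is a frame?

Reflexive (axiom T): yes — every world is R-related to itself.
Transitive (axiom 4): yes — every two-step R-path is closed by a direct edge.
Euclidean (axiom 5): no — b R a and b R d, but not a R d.
So F validates K, T, S4; S5 would additionally require R to be Euclidean. The strongest is S4.

S4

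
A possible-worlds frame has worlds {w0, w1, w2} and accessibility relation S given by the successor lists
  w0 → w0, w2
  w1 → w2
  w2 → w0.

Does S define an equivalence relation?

Reflexive: no — w1 is not related to itself.
Symmetric: no — w1 S w2 but not w2 S w1.
Transitive: no — w1 S w2 and w2 S w0, but not w1 S w0.
So S is not an equivalence relation.

No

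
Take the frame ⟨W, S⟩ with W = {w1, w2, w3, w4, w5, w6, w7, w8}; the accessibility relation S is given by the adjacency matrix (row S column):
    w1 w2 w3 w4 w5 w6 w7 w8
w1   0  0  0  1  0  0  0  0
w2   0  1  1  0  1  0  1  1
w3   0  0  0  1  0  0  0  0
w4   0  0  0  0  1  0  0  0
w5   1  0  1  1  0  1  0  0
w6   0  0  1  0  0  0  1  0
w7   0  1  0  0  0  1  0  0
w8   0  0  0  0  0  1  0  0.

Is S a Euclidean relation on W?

Euclidean: no — w2 S w3 and w2 S w5, but not w3 S w5.

No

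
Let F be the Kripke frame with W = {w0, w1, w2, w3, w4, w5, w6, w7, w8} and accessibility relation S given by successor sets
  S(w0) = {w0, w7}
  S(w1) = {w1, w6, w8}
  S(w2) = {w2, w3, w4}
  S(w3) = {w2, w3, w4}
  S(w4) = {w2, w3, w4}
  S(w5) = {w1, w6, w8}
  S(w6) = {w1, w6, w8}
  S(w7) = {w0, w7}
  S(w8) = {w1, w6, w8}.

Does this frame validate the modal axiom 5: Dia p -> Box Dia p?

Axiom 5 corresponds to the accessibility relation being Euclidean.
Euclidean: yes — any two successors of a common world are S-related.

Yes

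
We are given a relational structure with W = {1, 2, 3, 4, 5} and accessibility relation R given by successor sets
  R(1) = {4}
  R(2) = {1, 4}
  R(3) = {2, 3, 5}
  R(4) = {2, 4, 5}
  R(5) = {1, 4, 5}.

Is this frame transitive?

No

Transitive: no — 1 R 4 and 4 R 2, but not 1 R 2.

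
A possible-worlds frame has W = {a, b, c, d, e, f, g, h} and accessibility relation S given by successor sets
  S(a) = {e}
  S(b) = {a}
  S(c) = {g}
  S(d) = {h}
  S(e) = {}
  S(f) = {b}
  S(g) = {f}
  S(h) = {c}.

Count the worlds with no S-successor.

Enumerating: e.

1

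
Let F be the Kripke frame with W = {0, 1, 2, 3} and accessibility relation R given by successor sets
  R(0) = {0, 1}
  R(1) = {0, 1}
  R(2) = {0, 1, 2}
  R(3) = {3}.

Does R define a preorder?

Yes

Reflexive: yes — every world is R-related to itself.
Transitive: yes — every two-step R-path is closed by a direct edge.
So R is a preorder.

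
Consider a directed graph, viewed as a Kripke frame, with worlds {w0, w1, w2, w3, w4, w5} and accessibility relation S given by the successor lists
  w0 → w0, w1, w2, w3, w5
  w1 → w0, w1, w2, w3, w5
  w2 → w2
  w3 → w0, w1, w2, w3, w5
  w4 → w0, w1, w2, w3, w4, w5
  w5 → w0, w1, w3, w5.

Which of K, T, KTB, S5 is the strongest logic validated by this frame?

T

Reflexive (axiom T): yes — every world is S-related to itself.
Symmetric (axiom B): no — w0 S w2 but not w2 S w0.
Euclidean (axiom 5): no — w0 S w2 and w0 S w1, but not w2 S w1.
So F validates K, T; KTB would additionally require S to be symmetric. The strongest is T.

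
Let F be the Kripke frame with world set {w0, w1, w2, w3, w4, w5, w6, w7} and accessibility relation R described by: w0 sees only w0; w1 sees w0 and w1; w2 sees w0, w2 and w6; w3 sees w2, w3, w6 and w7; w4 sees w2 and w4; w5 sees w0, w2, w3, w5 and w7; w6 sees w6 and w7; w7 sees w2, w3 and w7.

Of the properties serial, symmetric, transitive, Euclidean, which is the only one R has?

Serial: yes — every world has a successor (e.g. w0 R w0).
Symmetric: no — w1 R w0 but not w0 R w1.
Transitive: no — w2 R w6 and w6 R w7, but not w2 R w7.
Euclidean: no — w2 R w0 and w2 R w6, but not w0 R w6.
Only serial holds.

serial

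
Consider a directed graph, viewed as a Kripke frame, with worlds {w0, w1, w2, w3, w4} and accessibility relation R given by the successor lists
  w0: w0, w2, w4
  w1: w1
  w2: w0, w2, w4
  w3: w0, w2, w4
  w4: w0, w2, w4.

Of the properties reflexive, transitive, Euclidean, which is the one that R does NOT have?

reflexive

Reflexive: no — w3 is not related to itself.
Transitive: yes — every two-step R-path is closed by a direct edge.
Euclidean: yes — any two successors of a common world are R-related.
Only reflexive fails.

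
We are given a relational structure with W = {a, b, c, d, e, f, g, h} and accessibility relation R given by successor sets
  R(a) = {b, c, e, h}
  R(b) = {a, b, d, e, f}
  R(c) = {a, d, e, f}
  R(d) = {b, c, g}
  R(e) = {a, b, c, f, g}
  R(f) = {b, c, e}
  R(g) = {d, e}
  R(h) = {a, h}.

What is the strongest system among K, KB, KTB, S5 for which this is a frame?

Symmetric (axiom B): yes — every pair in R has its reverse in R.
Reflexive (axiom T): no — a is not related to itself.
Euclidean (axiom 5): no — a R b and a R c, but not b R c.
So F validates K, KB; KTB would additionally require R to be reflexive. The strongest is KB.

KB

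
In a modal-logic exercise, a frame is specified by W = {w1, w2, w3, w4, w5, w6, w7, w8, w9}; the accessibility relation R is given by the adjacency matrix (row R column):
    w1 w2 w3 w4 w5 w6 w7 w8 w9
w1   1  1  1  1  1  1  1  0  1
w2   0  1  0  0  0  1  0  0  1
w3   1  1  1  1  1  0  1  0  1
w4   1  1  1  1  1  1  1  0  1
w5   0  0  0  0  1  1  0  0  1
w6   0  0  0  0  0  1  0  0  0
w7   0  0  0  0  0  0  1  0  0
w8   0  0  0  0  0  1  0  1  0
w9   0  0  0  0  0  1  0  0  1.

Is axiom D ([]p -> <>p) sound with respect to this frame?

By correspondence theory, D is valid on a frame iff R is serial.
Serial: yes — every world has a successor (e.g. w1 R w1).

Yes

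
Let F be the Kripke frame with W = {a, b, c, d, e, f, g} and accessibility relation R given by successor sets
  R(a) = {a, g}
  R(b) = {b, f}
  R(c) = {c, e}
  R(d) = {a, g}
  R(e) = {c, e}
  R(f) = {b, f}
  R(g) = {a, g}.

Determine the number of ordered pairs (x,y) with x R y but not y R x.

Enumerating: (d,a), (d,g).

2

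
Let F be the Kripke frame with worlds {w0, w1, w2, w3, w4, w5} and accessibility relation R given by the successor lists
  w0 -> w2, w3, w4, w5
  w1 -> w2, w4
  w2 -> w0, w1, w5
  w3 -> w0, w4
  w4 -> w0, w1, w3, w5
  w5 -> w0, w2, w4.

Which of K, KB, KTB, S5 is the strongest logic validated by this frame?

KB

Symmetric (axiom B): yes — every pair in R has its reverse in R.
Reflexive (axiom T): no — w0 is not related to itself.
Euclidean (axiom 5): no — w0 R w2 and w0 R w3, but not w2 R w3.
So F validates K, KB; KTB would additionally require R to be reflexive. The strongest is KB.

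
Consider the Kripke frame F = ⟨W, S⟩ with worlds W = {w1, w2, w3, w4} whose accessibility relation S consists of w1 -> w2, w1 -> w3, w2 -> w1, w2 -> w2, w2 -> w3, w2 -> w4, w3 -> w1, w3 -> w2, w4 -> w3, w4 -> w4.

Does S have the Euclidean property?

No

Euclidean: no — w2 S w1 and w2 S w4, but not w1 S w4.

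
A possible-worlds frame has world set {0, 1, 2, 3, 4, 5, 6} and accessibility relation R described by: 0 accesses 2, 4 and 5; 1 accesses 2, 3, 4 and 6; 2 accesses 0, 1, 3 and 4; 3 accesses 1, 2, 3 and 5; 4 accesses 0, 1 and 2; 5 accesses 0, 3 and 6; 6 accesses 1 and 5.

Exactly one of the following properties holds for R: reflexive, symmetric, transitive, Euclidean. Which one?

Reflexive: no — 0 is not related to itself.
Symmetric: yes — every pair in R has its reverse in R.
Transitive: no — 0 R 2 and 2 R 1, but not 0 R 1.
Euclidean: no — 0 R 2 and 0 R 5, but not 2 R 5.
Only symmetric holds.

symmetric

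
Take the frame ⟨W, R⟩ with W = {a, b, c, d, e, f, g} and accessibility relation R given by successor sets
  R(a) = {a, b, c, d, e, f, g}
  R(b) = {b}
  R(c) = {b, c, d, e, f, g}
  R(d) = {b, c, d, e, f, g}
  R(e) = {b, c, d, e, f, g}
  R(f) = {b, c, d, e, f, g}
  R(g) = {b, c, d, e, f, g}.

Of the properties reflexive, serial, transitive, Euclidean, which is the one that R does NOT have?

Reflexive: yes — every world is R-related to itself.
Serial: yes — every world has a successor (e.g. a R a).
Transitive: yes — every two-step R-path is closed by a direct edge.
Euclidean: no — a R b and a R c, but not b R c.
Only Euclidean fails.

Euclidean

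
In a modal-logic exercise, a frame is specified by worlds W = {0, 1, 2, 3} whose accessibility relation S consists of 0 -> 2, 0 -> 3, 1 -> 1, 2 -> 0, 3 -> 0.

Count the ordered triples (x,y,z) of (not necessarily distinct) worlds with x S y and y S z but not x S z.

6

Enumerating: (0,2,0), (0,3,0), (2,0,2), (2,0,3), (3,0,2), (3,0,3).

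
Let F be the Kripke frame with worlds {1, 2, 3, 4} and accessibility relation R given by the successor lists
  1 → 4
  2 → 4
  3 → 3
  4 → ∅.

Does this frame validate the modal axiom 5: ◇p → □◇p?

By correspondence theory, 5 is valid on a frame iff R is Euclidean.
Euclidean: no — 1 R 4 and 1 R 4, but not 4 R 4.

No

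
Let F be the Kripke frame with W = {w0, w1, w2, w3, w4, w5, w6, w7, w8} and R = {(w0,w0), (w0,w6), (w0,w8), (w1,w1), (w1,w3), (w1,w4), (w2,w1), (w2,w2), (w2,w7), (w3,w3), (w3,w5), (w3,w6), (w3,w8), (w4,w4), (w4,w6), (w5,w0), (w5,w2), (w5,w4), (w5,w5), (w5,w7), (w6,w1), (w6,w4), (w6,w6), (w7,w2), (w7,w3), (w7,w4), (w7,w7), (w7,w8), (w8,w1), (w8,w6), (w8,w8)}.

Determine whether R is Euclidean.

Euclidean: no — w0 R w6 and w0 R w8, but not w6 R w8.

No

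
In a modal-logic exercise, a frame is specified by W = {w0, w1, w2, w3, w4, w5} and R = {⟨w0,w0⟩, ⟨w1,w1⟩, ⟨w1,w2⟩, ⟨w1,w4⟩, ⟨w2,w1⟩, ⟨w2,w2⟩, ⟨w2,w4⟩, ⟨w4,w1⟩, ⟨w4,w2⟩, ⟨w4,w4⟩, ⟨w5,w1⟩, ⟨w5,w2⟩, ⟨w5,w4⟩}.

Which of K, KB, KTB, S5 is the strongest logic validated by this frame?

K

Symmetric (axiom B): no — w5 R w1 but not w1 R w5.
Reflexive (axiom T): no — w3 is not related to itself.
Euclidean (axiom 5): yes — any two successors of a common world are R-related.
So F validates K; KB would additionally require R to be symmetric. The strongest is K.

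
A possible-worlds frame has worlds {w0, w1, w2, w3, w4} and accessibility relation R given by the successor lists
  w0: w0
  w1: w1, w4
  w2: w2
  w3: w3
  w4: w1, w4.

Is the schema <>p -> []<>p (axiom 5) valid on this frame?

Yes

Axiom 5 corresponds to the accessibility relation being Euclidean.
Euclidean: yes — any two successors of a common world are R-related.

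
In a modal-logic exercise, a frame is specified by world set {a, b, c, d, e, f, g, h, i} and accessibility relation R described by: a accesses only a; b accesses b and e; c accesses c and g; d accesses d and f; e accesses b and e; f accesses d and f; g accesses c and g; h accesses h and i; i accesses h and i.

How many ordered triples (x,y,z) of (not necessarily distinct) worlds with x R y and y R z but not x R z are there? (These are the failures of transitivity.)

0

R is transitive; there are no such tuples.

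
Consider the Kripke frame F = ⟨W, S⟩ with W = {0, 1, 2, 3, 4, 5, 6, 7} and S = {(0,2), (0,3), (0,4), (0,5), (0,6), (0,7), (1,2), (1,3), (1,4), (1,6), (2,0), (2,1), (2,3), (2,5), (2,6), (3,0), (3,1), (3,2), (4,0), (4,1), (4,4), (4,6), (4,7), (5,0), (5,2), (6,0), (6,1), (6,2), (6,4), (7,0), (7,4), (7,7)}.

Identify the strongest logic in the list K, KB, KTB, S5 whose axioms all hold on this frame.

KB

Symmetric (axiom B): yes — every pair in S has its reverse in S.
Reflexive (axiom T): no — 0 is not related to itself.
Euclidean (axiom 5): no — 0 S 2 and 0 S 4, but not 2 S 4.
So F validates K, KB; KTB would additionally require S to be reflexive. The strongest is KB.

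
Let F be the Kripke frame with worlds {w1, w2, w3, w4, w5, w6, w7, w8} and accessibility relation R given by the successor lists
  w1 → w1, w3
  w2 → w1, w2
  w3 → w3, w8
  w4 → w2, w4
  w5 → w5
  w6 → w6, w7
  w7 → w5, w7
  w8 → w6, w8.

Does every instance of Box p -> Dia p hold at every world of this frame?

Yes

The schema D characterises exactly the serial frames.
Serial: yes — every world has a successor (e.g. w1 R w1).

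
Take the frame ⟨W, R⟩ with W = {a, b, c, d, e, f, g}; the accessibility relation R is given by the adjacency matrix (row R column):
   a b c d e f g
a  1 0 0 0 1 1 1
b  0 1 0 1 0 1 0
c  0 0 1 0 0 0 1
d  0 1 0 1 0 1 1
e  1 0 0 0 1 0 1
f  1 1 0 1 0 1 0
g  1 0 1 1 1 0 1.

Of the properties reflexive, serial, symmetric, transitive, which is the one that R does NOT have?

Reflexive: yes — every world is R-related to itself.
Serial: yes — every world has a successor (e.g. a R a).
Symmetric: yes — every pair in R has its reverse in R.
Transitive: no — a R f and f R b, but not a R b.
Only transitive fails.

transitive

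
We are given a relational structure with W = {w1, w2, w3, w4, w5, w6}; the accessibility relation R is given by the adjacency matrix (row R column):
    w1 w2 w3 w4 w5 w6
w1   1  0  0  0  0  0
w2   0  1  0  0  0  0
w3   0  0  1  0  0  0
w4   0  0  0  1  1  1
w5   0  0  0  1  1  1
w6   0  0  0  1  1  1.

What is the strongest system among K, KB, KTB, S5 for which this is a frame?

Symmetric (axiom B): yes — every pair in R has its reverse in R.
Reflexive (axiom T): yes — every world is R-related to itself.
Euclidean (axiom 5): yes — any two successors of a common world are R-related.
So F validates K, KB, KTB, S5. The strongest is S5.

S5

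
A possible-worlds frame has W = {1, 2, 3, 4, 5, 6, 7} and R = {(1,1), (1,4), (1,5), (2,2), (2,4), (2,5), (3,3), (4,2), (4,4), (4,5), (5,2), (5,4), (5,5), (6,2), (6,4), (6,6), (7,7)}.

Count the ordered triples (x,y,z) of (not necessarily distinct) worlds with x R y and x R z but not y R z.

4

Enumerating: (1,4,1), (1,5,1), (6,2,6), (6,4,6).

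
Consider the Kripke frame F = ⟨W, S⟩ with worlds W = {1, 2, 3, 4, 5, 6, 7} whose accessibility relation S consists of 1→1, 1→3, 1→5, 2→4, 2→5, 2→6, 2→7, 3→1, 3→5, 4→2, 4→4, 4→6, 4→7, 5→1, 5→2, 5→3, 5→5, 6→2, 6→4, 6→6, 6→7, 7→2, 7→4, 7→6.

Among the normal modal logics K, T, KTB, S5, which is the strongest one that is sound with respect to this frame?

K

Reflexive (axiom T): no — 2 is not related to itself.
Symmetric (axiom B): yes — every pair in S has its reverse in S.
Euclidean (axiom 5): no — 2 S 4 and 2 S 5, but not 4 S 5.
So F validates K; T would additionally require S to be reflexive. The strongest is K.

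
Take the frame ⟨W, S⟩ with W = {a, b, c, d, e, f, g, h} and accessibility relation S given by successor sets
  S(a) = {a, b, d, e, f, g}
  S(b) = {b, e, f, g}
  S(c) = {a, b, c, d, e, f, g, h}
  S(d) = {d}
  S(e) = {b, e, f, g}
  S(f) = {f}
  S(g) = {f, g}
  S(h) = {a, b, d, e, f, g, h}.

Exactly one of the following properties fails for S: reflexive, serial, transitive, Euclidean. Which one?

Reflexive: yes — every world is S-related to itself.
Serial: yes — every world has a successor (e.g. a S a).
Transitive: yes — every two-step S-path is closed by a direct edge.
Euclidean: no — a S b and a S d, but not b S d.
Only Euclidean fails.

Euclidean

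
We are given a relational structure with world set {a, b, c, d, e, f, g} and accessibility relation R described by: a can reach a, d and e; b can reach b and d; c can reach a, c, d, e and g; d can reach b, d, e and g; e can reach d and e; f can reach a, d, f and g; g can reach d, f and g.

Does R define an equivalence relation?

Reflexive: yes — every world is R-related to itself.
Symmetric: no — a R d but not d R a.
Transitive: no — a R d and d R b, but not a R b.
So R is not an equivalence relation.

No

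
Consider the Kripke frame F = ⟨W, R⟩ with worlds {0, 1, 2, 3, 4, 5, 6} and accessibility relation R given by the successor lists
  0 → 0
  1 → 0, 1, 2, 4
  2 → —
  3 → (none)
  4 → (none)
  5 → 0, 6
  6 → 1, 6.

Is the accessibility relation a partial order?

No

Reflexive: no — 2 is not related to itself.
Transitive: no — 5 R 6 and 6 R 1, but not 5 R 1.
Antisymmetric: yes — no distinct pair is related both ways.
So R is not a partial order.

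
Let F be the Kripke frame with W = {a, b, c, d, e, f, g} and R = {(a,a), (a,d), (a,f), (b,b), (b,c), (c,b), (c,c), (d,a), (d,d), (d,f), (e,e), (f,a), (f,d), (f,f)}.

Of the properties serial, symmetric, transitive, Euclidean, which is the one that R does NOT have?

Serial: no — g has no R-successor.
Symmetric: yes — every pair in R has its reverse in R.
Transitive: yes — every two-step R-path is closed by a direct edge.
Euclidean: yes — any two successors of a common world are R-related.
Only serial fails.

serial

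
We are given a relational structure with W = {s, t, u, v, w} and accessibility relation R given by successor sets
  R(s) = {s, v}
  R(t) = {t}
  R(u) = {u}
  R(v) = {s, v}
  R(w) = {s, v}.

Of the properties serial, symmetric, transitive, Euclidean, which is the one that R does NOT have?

Serial: yes — every world has a successor (e.g. s R s).
Symmetric: no — w R s but not s R w.
Transitive: yes — every two-step R-path is closed by a direct edge.
Euclidean: yes — any two successors of a common world are R-related.
Only symmetric fails.

symmetric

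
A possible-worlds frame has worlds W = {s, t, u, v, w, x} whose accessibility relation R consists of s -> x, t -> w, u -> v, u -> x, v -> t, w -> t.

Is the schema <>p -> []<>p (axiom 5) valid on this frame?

The schema 5 characterises exactly the Euclidean frames.
Euclidean: no — u R v and u R x, but not v R x.

No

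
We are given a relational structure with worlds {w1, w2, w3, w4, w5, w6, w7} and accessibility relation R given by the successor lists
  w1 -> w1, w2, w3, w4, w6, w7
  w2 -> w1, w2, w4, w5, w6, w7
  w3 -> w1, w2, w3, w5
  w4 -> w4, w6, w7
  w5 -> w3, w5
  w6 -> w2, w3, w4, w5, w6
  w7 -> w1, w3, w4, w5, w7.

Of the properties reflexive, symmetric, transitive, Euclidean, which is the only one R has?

reflexive

Reflexive: yes — every world is R-related to itself.
Symmetric: no — w1 R w4 but not w4 R w1.
Transitive: no — w1 R w2 and w2 R w5, but not w1 R w5.
Euclidean: no — w1 R w2 and w1 R w3, but not w2 R w3.
Only reflexive holds.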